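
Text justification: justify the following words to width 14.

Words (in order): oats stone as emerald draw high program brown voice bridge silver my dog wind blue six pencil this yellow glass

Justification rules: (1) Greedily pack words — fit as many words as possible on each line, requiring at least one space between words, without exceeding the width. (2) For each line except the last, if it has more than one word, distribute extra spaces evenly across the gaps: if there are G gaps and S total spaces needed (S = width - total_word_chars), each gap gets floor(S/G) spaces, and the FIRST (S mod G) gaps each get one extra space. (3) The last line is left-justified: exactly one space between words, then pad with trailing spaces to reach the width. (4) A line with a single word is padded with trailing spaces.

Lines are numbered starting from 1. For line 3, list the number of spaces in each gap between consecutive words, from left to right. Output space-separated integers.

Line 1: ['oats', 'stone', 'as'] (min_width=13, slack=1)
Line 2: ['emerald', 'draw'] (min_width=12, slack=2)
Line 3: ['high', 'program'] (min_width=12, slack=2)
Line 4: ['brown', 'voice'] (min_width=11, slack=3)
Line 5: ['bridge', 'silver'] (min_width=13, slack=1)
Line 6: ['my', 'dog', 'wind'] (min_width=11, slack=3)
Line 7: ['blue', 'six'] (min_width=8, slack=6)
Line 8: ['pencil', 'this'] (min_width=11, slack=3)
Line 9: ['yellow', 'glass'] (min_width=12, slack=2)

Answer: 3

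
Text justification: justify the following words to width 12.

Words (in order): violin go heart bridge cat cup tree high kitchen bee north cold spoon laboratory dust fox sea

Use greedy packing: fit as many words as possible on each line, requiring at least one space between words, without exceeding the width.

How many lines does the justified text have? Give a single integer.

Line 1: ['violin', 'go'] (min_width=9, slack=3)
Line 2: ['heart', 'bridge'] (min_width=12, slack=0)
Line 3: ['cat', 'cup', 'tree'] (min_width=12, slack=0)
Line 4: ['high', 'kitchen'] (min_width=12, slack=0)
Line 5: ['bee', 'north'] (min_width=9, slack=3)
Line 6: ['cold', 'spoon'] (min_width=10, slack=2)
Line 7: ['laboratory'] (min_width=10, slack=2)
Line 8: ['dust', 'fox', 'sea'] (min_width=12, slack=0)
Total lines: 8

Answer: 8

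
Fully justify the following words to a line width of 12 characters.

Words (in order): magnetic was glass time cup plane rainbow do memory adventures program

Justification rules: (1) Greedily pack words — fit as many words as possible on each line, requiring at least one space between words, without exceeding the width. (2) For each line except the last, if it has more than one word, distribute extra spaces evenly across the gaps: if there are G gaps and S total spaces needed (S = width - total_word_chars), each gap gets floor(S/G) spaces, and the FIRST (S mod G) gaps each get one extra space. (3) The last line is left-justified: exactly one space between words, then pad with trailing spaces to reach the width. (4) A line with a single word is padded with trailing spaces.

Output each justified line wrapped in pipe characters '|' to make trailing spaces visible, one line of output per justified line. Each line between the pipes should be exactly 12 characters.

Line 1: ['magnetic', 'was'] (min_width=12, slack=0)
Line 2: ['glass', 'time'] (min_width=10, slack=2)
Line 3: ['cup', 'plane'] (min_width=9, slack=3)
Line 4: ['rainbow', 'do'] (min_width=10, slack=2)
Line 5: ['memory'] (min_width=6, slack=6)
Line 6: ['adventures'] (min_width=10, slack=2)
Line 7: ['program'] (min_width=7, slack=5)

Answer: |magnetic was|
|glass   time|
|cup    plane|
|rainbow   do|
|memory      |
|adventures  |
|program     |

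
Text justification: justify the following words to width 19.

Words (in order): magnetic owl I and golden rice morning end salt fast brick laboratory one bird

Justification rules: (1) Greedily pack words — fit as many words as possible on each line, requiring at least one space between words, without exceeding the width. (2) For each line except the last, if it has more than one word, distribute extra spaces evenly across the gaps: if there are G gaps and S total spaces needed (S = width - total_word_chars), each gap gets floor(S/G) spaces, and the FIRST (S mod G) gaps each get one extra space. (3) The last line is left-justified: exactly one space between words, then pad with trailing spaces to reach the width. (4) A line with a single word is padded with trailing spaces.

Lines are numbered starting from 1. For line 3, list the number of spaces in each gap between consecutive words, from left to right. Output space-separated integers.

Line 1: ['magnetic', 'owl', 'I', 'and'] (min_width=18, slack=1)
Line 2: ['golden', 'rice', 'morning'] (min_width=19, slack=0)
Line 3: ['end', 'salt', 'fast', 'brick'] (min_width=19, slack=0)
Line 4: ['laboratory', 'one', 'bird'] (min_width=19, slack=0)

Answer: 1 1 1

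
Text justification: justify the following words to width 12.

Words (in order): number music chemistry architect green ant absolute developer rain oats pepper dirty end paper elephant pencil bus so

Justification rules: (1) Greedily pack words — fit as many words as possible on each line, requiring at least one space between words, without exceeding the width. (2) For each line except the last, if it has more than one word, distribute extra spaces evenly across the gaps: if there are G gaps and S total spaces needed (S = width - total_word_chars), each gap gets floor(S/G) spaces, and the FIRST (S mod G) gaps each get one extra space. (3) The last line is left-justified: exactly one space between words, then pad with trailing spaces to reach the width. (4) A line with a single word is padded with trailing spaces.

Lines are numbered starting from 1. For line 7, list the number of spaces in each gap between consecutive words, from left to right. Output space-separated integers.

Answer: 4

Derivation:
Line 1: ['number', 'music'] (min_width=12, slack=0)
Line 2: ['chemistry'] (min_width=9, slack=3)
Line 3: ['architect'] (min_width=9, slack=3)
Line 4: ['green', 'ant'] (min_width=9, slack=3)
Line 5: ['absolute'] (min_width=8, slack=4)
Line 6: ['developer'] (min_width=9, slack=3)
Line 7: ['rain', 'oats'] (min_width=9, slack=3)
Line 8: ['pepper', 'dirty'] (min_width=12, slack=0)
Line 9: ['end', 'paper'] (min_width=9, slack=3)
Line 10: ['elephant'] (min_width=8, slack=4)
Line 11: ['pencil', 'bus'] (min_width=10, slack=2)
Line 12: ['so'] (min_width=2, slack=10)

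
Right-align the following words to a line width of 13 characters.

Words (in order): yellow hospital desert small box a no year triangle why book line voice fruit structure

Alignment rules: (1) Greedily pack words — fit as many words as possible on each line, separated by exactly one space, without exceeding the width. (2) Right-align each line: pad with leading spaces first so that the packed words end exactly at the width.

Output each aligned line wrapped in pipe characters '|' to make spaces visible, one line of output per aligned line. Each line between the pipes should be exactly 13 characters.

Answer: |       yellow|
|     hospital|
| desert small|
|box a no year|
| triangle why|
|    book line|
|  voice fruit|
|    structure|

Derivation:
Line 1: ['yellow'] (min_width=6, slack=7)
Line 2: ['hospital'] (min_width=8, slack=5)
Line 3: ['desert', 'small'] (min_width=12, slack=1)
Line 4: ['box', 'a', 'no', 'year'] (min_width=13, slack=0)
Line 5: ['triangle', 'why'] (min_width=12, slack=1)
Line 6: ['book', 'line'] (min_width=9, slack=4)
Line 7: ['voice', 'fruit'] (min_width=11, slack=2)
Line 8: ['structure'] (min_width=9, slack=4)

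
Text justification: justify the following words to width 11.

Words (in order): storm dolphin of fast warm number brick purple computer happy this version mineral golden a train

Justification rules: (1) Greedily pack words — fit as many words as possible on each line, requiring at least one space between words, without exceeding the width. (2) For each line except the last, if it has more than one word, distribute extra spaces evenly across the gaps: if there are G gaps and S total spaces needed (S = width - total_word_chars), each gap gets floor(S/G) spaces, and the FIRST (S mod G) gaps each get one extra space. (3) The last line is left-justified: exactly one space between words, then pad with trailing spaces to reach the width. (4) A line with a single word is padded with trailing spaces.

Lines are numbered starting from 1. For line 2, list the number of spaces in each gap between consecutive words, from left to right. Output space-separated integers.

Answer: 2

Derivation:
Line 1: ['storm'] (min_width=5, slack=6)
Line 2: ['dolphin', 'of'] (min_width=10, slack=1)
Line 3: ['fast', 'warm'] (min_width=9, slack=2)
Line 4: ['number'] (min_width=6, slack=5)
Line 5: ['brick'] (min_width=5, slack=6)
Line 6: ['purple'] (min_width=6, slack=5)
Line 7: ['computer'] (min_width=8, slack=3)
Line 8: ['happy', 'this'] (min_width=10, slack=1)
Line 9: ['version'] (min_width=7, slack=4)
Line 10: ['mineral'] (min_width=7, slack=4)
Line 11: ['golden', 'a'] (min_width=8, slack=3)
Line 12: ['train'] (min_width=5, slack=6)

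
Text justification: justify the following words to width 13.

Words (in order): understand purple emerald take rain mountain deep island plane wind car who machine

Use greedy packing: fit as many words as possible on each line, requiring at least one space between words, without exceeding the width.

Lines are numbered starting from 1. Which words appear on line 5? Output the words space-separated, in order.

Line 1: ['understand'] (min_width=10, slack=3)
Line 2: ['purple'] (min_width=6, slack=7)
Line 3: ['emerald', 'take'] (min_width=12, slack=1)
Line 4: ['rain', 'mountain'] (min_width=13, slack=0)
Line 5: ['deep', 'island'] (min_width=11, slack=2)
Line 6: ['plane', 'wind'] (min_width=10, slack=3)
Line 7: ['car', 'who'] (min_width=7, slack=6)
Line 8: ['machine'] (min_width=7, slack=6)

Answer: deep island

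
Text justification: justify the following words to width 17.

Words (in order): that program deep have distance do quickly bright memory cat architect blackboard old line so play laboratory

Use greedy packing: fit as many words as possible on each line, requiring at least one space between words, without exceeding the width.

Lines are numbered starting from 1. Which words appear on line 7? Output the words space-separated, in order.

Line 1: ['that', 'program', 'deep'] (min_width=17, slack=0)
Line 2: ['have', 'distance', 'do'] (min_width=16, slack=1)
Line 3: ['quickly', 'bright'] (min_width=14, slack=3)
Line 4: ['memory', 'cat'] (min_width=10, slack=7)
Line 5: ['architect'] (min_width=9, slack=8)
Line 6: ['blackboard', 'old'] (min_width=14, slack=3)
Line 7: ['line', 'so', 'play'] (min_width=12, slack=5)
Line 8: ['laboratory'] (min_width=10, slack=7)

Answer: line so play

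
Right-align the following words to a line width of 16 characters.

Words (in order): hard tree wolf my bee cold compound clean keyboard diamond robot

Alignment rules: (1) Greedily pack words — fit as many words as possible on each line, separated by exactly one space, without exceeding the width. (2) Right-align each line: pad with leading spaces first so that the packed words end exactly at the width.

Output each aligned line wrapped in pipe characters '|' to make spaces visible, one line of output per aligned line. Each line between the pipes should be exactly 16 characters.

Answer: |  hard tree wolf|
|     my bee cold|
|  compound clean|
|keyboard diamond|
|           robot|

Derivation:
Line 1: ['hard', 'tree', 'wolf'] (min_width=14, slack=2)
Line 2: ['my', 'bee', 'cold'] (min_width=11, slack=5)
Line 3: ['compound', 'clean'] (min_width=14, slack=2)
Line 4: ['keyboard', 'diamond'] (min_width=16, slack=0)
Line 5: ['robot'] (min_width=5, slack=11)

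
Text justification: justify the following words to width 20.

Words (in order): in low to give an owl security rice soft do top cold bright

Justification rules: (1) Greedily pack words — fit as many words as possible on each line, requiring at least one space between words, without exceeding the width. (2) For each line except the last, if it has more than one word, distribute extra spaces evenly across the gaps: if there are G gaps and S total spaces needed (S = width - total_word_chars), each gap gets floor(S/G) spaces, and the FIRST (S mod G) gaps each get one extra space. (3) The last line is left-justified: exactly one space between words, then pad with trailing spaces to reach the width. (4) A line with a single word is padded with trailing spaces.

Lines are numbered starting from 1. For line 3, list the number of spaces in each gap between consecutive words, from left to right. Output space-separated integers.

Answer: 3 2 2

Derivation:
Line 1: ['in', 'low', 'to', 'give', 'an'] (min_width=17, slack=3)
Line 2: ['owl', 'security', 'rice'] (min_width=17, slack=3)
Line 3: ['soft', 'do', 'top', 'cold'] (min_width=16, slack=4)
Line 4: ['bright'] (min_width=6, slack=14)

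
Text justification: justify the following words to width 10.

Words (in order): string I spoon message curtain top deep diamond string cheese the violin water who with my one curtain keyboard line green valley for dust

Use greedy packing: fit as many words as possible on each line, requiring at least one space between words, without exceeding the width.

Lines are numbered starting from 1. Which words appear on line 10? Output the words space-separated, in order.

Answer: water who

Derivation:
Line 1: ['string', 'I'] (min_width=8, slack=2)
Line 2: ['spoon'] (min_width=5, slack=5)
Line 3: ['message'] (min_width=7, slack=3)
Line 4: ['curtain'] (min_width=7, slack=3)
Line 5: ['top', 'deep'] (min_width=8, slack=2)
Line 6: ['diamond'] (min_width=7, slack=3)
Line 7: ['string'] (min_width=6, slack=4)
Line 8: ['cheese', 'the'] (min_width=10, slack=0)
Line 9: ['violin'] (min_width=6, slack=4)
Line 10: ['water', 'who'] (min_width=9, slack=1)
Line 11: ['with', 'my'] (min_width=7, slack=3)
Line 12: ['one'] (min_width=3, slack=7)
Line 13: ['curtain'] (min_width=7, slack=3)
Line 14: ['keyboard'] (min_width=8, slack=2)
Line 15: ['line', 'green'] (min_width=10, slack=0)
Line 16: ['valley', 'for'] (min_width=10, slack=0)
Line 17: ['dust'] (min_width=4, slack=6)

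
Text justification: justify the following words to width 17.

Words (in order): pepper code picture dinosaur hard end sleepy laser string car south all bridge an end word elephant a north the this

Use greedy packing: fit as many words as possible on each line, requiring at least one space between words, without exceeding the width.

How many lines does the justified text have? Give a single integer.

Answer: 8

Derivation:
Line 1: ['pepper', 'code'] (min_width=11, slack=6)
Line 2: ['picture', 'dinosaur'] (min_width=16, slack=1)
Line 3: ['hard', 'end', 'sleepy'] (min_width=15, slack=2)
Line 4: ['laser', 'string', 'car'] (min_width=16, slack=1)
Line 5: ['south', 'all', 'bridge'] (min_width=16, slack=1)
Line 6: ['an', 'end', 'word'] (min_width=11, slack=6)
Line 7: ['elephant', 'a', 'north'] (min_width=16, slack=1)
Line 8: ['the', 'this'] (min_width=8, slack=9)
Total lines: 8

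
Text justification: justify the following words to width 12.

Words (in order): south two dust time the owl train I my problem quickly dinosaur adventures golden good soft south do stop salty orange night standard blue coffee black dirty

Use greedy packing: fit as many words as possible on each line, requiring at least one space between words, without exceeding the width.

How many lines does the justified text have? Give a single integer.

Line 1: ['south', 'two'] (min_width=9, slack=3)
Line 2: ['dust', 'time'] (min_width=9, slack=3)
Line 3: ['the', 'owl'] (min_width=7, slack=5)
Line 4: ['train', 'I', 'my'] (min_width=10, slack=2)
Line 5: ['problem'] (min_width=7, slack=5)
Line 6: ['quickly'] (min_width=7, slack=5)
Line 7: ['dinosaur'] (min_width=8, slack=4)
Line 8: ['adventures'] (min_width=10, slack=2)
Line 9: ['golden', 'good'] (min_width=11, slack=1)
Line 10: ['soft', 'south'] (min_width=10, slack=2)
Line 11: ['do', 'stop'] (min_width=7, slack=5)
Line 12: ['salty', 'orange'] (min_width=12, slack=0)
Line 13: ['night'] (min_width=5, slack=7)
Line 14: ['standard'] (min_width=8, slack=4)
Line 15: ['blue', 'coffee'] (min_width=11, slack=1)
Line 16: ['black', 'dirty'] (min_width=11, slack=1)
Total lines: 16

Answer: 16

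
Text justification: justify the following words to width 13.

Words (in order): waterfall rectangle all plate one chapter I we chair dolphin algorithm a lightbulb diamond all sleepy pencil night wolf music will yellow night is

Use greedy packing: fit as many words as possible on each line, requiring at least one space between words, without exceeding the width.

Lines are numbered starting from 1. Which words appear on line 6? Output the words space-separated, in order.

Answer: algorithm a

Derivation:
Line 1: ['waterfall'] (min_width=9, slack=4)
Line 2: ['rectangle', 'all'] (min_width=13, slack=0)
Line 3: ['plate', 'one'] (min_width=9, slack=4)
Line 4: ['chapter', 'I', 'we'] (min_width=12, slack=1)
Line 5: ['chair', 'dolphin'] (min_width=13, slack=0)
Line 6: ['algorithm', 'a'] (min_width=11, slack=2)
Line 7: ['lightbulb'] (min_width=9, slack=4)
Line 8: ['diamond', 'all'] (min_width=11, slack=2)
Line 9: ['sleepy', 'pencil'] (min_width=13, slack=0)
Line 10: ['night', 'wolf'] (min_width=10, slack=3)
Line 11: ['music', 'will'] (min_width=10, slack=3)
Line 12: ['yellow', 'night'] (min_width=12, slack=1)
Line 13: ['is'] (min_width=2, slack=11)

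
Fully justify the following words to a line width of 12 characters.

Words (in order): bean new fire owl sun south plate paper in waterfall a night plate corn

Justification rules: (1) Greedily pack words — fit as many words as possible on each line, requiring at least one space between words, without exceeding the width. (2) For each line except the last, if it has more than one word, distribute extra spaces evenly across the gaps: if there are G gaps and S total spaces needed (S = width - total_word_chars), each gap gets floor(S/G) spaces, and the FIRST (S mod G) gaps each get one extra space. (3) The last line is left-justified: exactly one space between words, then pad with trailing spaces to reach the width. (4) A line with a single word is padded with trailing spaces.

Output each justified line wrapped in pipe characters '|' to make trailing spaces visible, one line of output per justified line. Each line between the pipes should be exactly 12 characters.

Answer: |bean     new|
|fire owl sun|
|south  plate|
|paper     in|
|waterfall  a|
|night  plate|
|corn        |

Derivation:
Line 1: ['bean', 'new'] (min_width=8, slack=4)
Line 2: ['fire', 'owl', 'sun'] (min_width=12, slack=0)
Line 3: ['south', 'plate'] (min_width=11, slack=1)
Line 4: ['paper', 'in'] (min_width=8, slack=4)
Line 5: ['waterfall', 'a'] (min_width=11, slack=1)
Line 6: ['night', 'plate'] (min_width=11, slack=1)
Line 7: ['corn'] (min_width=4, slack=8)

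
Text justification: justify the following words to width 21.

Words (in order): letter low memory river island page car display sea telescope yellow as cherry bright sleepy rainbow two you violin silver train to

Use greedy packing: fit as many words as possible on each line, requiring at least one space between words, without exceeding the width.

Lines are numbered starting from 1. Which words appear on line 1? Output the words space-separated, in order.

Line 1: ['letter', 'low', 'memory'] (min_width=17, slack=4)
Line 2: ['river', 'island', 'page', 'car'] (min_width=21, slack=0)
Line 3: ['display', 'sea', 'telescope'] (min_width=21, slack=0)
Line 4: ['yellow', 'as', 'cherry'] (min_width=16, slack=5)
Line 5: ['bright', 'sleepy', 'rainbow'] (min_width=21, slack=0)
Line 6: ['two', 'you', 'violin', 'silver'] (min_width=21, slack=0)
Line 7: ['train', 'to'] (min_width=8, slack=13)

Answer: letter low memory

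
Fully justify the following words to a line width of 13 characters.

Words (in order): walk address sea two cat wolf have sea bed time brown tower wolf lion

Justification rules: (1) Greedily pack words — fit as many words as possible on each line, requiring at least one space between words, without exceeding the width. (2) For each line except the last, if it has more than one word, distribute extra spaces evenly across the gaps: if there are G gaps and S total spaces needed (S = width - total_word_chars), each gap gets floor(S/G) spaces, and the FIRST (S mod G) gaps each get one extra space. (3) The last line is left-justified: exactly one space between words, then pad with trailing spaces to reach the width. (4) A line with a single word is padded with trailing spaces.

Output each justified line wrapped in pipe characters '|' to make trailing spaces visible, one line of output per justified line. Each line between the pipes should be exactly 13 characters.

Line 1: ['walk', 'address'] (min_width=12, slack=1)
Line 2: ['sea', 'two', 'cat'] (min_width=11, slack=2)
Line 3: ['wolf', 'have', 'sea'] (min_width=13, slack=0)
Line 4: ['bed', 'time'] (min_width=8, slack=5)
Line 5: ['brown', 'tower'] (min_width=11, slack=2)
Line 6: ['wolf', 'lion'] (min_width=9, slack=4)

Answer: |walk  address|
|sea  two  cat|
|wolf have sea|
|bed      time|
|brown   tower|
|wolf lion    |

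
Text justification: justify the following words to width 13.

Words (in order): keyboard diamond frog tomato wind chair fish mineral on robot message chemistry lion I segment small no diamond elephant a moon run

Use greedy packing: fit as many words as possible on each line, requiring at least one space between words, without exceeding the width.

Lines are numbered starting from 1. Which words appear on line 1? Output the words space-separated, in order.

Answer: keyboard

Derivation:
Line 1: ['keyboard'] (min_width=8, slack=5)
Line 2: ['diamond', 'frog'] (min_width=12, slack=1)
Line 3: ['tomato', 'wind'] (min_width=11, slack=2)
Line 4: ['chair', 'fish'] (min_width=10, slack=3)
Line 5: ['mineral', 'on'] (min_width=10, slack=3)
Line 6: ['robot', 'message'] (min_width=13, slack=0)
Line 7: ['chemistry'] (min_width=9, slack=4)
Line 8: ['lion', 'I'] (min_width=6, slack=7)
Line 9: ['segment', 'small'] (min_width=13, slack=0)
Line 10: ['no', 'diamond'] (min_width=10, slack=3)
Line 11: ['elephant', 'a'] (min_width=10, slack=3)
Line 12: ['moon', 'run'] (min_width=8, slack=5)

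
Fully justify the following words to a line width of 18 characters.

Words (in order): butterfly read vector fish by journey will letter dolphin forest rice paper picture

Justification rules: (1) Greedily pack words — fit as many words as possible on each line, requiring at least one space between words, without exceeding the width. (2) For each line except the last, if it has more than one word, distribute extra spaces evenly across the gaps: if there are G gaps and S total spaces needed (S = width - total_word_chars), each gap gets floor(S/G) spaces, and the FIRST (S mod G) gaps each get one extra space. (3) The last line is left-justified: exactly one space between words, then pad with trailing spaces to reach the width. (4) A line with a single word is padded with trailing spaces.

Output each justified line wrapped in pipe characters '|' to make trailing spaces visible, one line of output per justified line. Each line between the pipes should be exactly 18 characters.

Answer: |butterfly     read|
|vector   fish   by|
|journey       will|
|letter     dolphin|
|forest  rice paper|
|picture           |

Derivation:
Line 1: ['butterfly', 'read'] (min_width=14, slack=4)
Line 2: ['vector', 'fish', 'by'] (min_width=14, slack=4)
Line 3: ['journey', 'will'] (min_width=12, slack=6)
Line 4: ['letter', 'dolphin'] (min_width=14, slack=4)
Line 5: ['forest', 'rice', 'paper'] (min_width=17, slack=1)
Line 6: ['picture'] (min_width=7, slack=11)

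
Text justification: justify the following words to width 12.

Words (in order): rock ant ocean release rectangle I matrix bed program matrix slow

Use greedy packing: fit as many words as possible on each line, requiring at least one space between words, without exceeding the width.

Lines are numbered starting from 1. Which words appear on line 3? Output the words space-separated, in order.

Line 1: ['rock', 'ant'] (min_width=8, slack=4)
Line 2: ['ocean'] (min_width=5, slack=7)
Line 3: ['release'] (min_width=7, slack=5)
Line 4: ['rectangle', 'I'] (min_width=11, slack=1)
Line 5: ['matrix', 'bed'] (min_width=10, slack=2)
Line 6: ['program'] (min_width=7, slack=5)
Line 7: ['matrix', 'slow'] (min_width=11, slack=1)

Answer: release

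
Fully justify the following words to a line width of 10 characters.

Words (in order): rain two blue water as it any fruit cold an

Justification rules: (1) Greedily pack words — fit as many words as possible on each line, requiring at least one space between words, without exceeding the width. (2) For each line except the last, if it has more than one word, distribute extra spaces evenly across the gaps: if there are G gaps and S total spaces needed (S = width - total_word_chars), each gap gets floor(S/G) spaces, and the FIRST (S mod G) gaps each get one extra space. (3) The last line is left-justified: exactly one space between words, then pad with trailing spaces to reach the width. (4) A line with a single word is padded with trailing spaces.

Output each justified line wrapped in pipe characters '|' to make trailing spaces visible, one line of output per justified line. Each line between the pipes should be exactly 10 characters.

Answer: |rain   two|
|blue water|
|as  it any|
|fruit cold|
|an        |

Derivation:
Line 1: ['rain', 'two'] (min_width=8, slack=2)
Line 2: ['blue', 'water'] (min_width=10, slack=0)
Line 3: ['as', 'it', 'any'] (min_width=9, slack=1)
Line 4: ['fruit', 'cold'] (min_width=10, slack=0)
Line 5: ['an'] (min_width=2, slack=8)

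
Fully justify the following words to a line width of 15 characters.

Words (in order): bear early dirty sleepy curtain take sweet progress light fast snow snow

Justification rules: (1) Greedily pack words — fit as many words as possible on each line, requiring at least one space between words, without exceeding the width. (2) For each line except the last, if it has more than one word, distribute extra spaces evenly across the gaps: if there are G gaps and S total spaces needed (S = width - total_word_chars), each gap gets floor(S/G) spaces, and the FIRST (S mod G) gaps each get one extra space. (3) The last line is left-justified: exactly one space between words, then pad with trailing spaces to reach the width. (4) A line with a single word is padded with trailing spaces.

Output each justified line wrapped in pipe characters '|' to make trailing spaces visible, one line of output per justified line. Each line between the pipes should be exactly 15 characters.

Line 1: ['bear', 'early'] (min_width=10, slack=5)
Line 2: ['dirty', 'sleepy'] (min_width=12, slack=3)
Line 3: ['curtain', 'take'] (min_width=12, slack=3)
Line 4: ['sweet', 'progress'] (min_width=14, slack=1)
Line 5: ['light', 'fast', 'snow'] (min_width=15, slack=0)
Line 6: ['snow'] (min_width=4, slack=11)

Answer: |bear      early|
|dirty    sleepy|
|curtain    take|
|sweet  progress|
|light fast snow|
|snow           |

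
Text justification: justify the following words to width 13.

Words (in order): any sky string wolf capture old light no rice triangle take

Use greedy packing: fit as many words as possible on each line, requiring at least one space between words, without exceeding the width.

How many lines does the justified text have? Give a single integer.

Line 1: ['any', 'sky'] (min_width=7, slack=6)
Line 2: ['string', 'wolf'] (min_width=11, slack=2)
Line 3: ['capture', 'old'] (min_width=11, slack=2)
Line 4: ['light', 'no', 'rice'] (min_width=13, slack=0)
Line 5: ['triangle', 'take'] (min_width=13, slack=0)
Total lines: 5

Answer: 5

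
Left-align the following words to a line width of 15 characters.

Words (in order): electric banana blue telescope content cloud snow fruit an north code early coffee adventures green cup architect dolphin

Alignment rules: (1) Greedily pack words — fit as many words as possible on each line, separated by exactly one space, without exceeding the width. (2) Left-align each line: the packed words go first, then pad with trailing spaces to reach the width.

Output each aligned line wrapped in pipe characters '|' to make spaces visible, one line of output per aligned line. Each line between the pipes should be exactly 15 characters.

Line 1: ['electric', 'banana'] (min_width=15, slack=0)
Line 2: ['blue', 'telescope'] (min_width=14, slack=1)
Line 3: ['content', 'cloud'] (min_width=13, slack=2)
Line 4: ['snow', 'fruit', 'an'] (min_width=13, slack=2)
Line 5: ['north', 'code'] (min_width=10, slack=5)
Line 6: ['early', 'coffee'] (min_width=12, slack=3)
Line 7: ['adventures'] (min_width=10, slack=5)
Line 8: ['green', 'cup'] (min_width=9, slack=6)
Line 9: ['architect'] (min_width=9, slack=6)
Line 10: ['dolphin'] (min_width=7, slack=8)

Answer: |electric banana|
|blue telescope |
|content cloud  |
|snow fruit an  |
|north code     |
|early coffee   |
|adventures     |
|green cup      |
|architect      |
|dolphin        |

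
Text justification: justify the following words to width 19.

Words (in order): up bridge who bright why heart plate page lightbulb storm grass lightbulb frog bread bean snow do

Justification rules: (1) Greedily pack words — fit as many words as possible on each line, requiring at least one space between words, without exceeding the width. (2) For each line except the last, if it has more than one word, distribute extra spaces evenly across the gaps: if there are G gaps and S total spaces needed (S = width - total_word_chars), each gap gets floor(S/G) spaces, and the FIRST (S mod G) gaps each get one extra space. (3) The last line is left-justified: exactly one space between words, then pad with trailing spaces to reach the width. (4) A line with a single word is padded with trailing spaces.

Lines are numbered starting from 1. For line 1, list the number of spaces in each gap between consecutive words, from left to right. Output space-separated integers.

Line 1: ['up', 'bridge', 'who'] (min_width=13, slack=6)
Line 2: ['bright', 'why', 'heart'] (min_width=16, slack=3)
Line 3: ['plate', 'page'] (min_width=10, slack=9)
Line 4: ['lightbulb', 'storm'] (min_width=15, slack=4)
Line 5: ['grass', 'lightbulb'] (min_width=15, slack=4)
Line 6: ['frog', 'bread', 'bean'] (min_width=15, slack=4)
Line 7: ['snow', 'do'] (min_width=7, slack=12)

Answer: 4 4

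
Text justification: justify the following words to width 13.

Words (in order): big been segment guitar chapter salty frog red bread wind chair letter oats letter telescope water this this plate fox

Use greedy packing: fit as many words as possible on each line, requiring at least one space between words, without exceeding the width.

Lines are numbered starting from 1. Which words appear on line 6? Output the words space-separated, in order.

Line 1: ['big', 'been'] (min_width=8, slack=5)
Line 2: ['segment'] (min_width=7, slack=6)
Line 3: ['guitar'] (min_width=6, slack=7)
Line 4: ['chapter', 'salty'] (min_width=13, slack=0)
Line 5: ['frog', 'red'] (min_width=8, slack=5)
Line 6: ['bread', 'wind'] (min_width=10, slack=3)
Line 7: ['chair', 'letter'] (min_width=12, slack=1)
Line 8: ['oats', 'letter'] (min_width=11, slack=2)
Line 9: ['telescope'] (min_width=9, slack=4)
Line 10: ['water', 'this'] (min_width=10, slack=3)
Line 11: ['this', 'plate'] (min_width=10, slack=3)
Line 12: ['fox'] (min_width=3, slack=10)

Answer: bread wind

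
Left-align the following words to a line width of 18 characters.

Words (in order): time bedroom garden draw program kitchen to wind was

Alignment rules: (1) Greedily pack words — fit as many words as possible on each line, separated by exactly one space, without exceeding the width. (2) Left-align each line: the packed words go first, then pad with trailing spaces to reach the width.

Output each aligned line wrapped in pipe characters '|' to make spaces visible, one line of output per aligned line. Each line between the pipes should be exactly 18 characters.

Line 1: ['time', 'bedroom'] (min_width=12, slack=6)
Line 2: ['garden', 'draw'] (min_width=11, slack=7)
Line 3: ['program', 'kitchen', 'to'] (min_width=18, slack=0)
Line 4: ['wind', 'was'] (min_width=8, slack=10)

Answer: |time bedroom      |
|garden draw       |
|program kitchen to|
|wind was          |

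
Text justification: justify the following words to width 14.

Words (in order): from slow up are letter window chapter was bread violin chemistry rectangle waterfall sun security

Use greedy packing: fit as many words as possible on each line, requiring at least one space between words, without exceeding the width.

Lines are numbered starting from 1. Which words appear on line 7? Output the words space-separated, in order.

Answer: rectangle

Derivation:
Line 1: ['from', 'slow', 'up'] (min_width=12, slack=2)
Line 2: ['are', 'letter'] (min_width=10, slack=4)
Line 3: ['window', 'chapter'] (min_width=14, slack=0)
Line 4: ['was', 'bread'] (min_width=9, slack=5)
Line 5: ['violin'] (min_width=6, slack=8)
Line 6: ['chemistry'] (min_width=9, slack=5)
Line 7: ['rectangle'] (min_width=9, slack=5)
Line 8: ['waterfall', 'sun'] (min_width=13, slack=1)
Line 9: ['security'] (min_width=8, slack=6)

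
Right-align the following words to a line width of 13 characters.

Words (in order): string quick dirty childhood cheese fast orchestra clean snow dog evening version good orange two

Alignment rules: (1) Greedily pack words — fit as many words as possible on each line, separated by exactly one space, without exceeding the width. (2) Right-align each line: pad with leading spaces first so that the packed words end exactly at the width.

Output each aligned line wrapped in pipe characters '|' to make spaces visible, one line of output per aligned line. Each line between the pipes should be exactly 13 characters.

Answer: | string quick|
|        dirty|
|    childhood|
|  cheese fast|
|    orchestra|
|   clean snow|
|  dog evening|
| version good|
|   orange two|

Derivation:
Line 1: ['string', 'quick'] (min_width=12, slack=1)
Line 2: ['dirty'] (min_width=5, slack=8)
Line 3: ['childhood'] (min_width=9, slack=4)
Line 4: ['cheese', 'fast'] (min_width=11, slack=2)
Line 5: ['orchestra'] (min_width=9, slack=4)
Line 6: ['clean', 'snow'] (min_width=10, slack=3)
Line 7: ['dog', 'evening'] (min_width=11, slack=2)
Line 8: ['version', 'good'] (min_width=12, slack=1)
Line 9: ['orange', 'two'] (min_width=10, slack=3)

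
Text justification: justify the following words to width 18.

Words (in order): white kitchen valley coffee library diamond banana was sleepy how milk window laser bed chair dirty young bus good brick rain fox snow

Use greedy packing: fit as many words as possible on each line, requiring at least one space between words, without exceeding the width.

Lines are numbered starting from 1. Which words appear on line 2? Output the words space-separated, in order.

Answer: valley coffee

Derivation:
Line 1: ['white', 'kitchen'] (min_width=13, slack=5)
Line 2: ['valley', 'coffee'] (min_width=13, slack=5)
Line 3: ['library', 'diamond'] (min_width=15, slack=3)
Line 4: ['banana', 'was', 'sleepy'] (min_width=17, slack=1)
Line 5: ['how', 'milk', 'window'] (min_width=15, slack=3)
Line 6: ['laser', 'bed', 'chair'] (min_width=15, slack=3)
Line 7: ['dirty', 'young', 'bus'] (min_width=15, slack=3)
Line 8: ['good', 'brick', 'rain'] (min_width=15, slack=3)
Line 9: ['fox', 'snow'] (min_width=8, slack=10)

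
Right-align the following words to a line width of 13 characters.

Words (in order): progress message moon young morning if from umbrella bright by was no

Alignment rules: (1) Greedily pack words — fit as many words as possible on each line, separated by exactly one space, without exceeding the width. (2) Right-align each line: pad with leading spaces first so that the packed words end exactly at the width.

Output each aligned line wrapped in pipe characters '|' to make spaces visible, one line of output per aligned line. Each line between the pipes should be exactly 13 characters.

Line 1: ['progress'] (min_width=8, slack=5)
Line 2: ['message', 'moon'] (min_width=12, slack=1)
Line 3: ['young', 'morning'] (min_width=13, slack=0)
Line 4: ['if', 'from'] (min_width=7, slack=6)
Line 5: ['umbrella'] (min_width=8, slack=5)
Line 6: ['bright', 'by', 'was'] (min_width=13, slack=0)
Line 7: ['no'] (min_width=2, slack=11)

Answer: |     progress|
| message moon|
|young morning|
|      if from|
|     umbrella|
|bright by was|
|           no|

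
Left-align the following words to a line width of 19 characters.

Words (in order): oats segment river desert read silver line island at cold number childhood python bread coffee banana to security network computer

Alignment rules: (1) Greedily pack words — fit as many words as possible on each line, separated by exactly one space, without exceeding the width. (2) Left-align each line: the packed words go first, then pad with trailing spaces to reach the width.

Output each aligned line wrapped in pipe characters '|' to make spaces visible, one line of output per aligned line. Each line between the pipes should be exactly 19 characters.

Answer: |oats segment river |
|desert read silver |
|line island at cold|
|number childhood   |
|python bread coffee|
|banana to security |
|network computer   |

Derivation:
Line 1: ['oats', 'segment', 'river'] (min_width=18, slack=1)
Line 2: ['desert', 'read', 'silver'] (min_width=18, slack=1)
Line 3: ['line', 'island', 'at', 'cold'] (min_width=19, slack=0)
Line 4: ['number', 'childhood'] (min_width=16, slack=3)
Line 5: ['python', 'bread', 'coffee'] (min_width=19, slack=0)
Line 6: ['banana', 'to', 'security'] (min_width=18, slack=1)
Line 7: ['network', 'computer'] (min_width=16, slack=3)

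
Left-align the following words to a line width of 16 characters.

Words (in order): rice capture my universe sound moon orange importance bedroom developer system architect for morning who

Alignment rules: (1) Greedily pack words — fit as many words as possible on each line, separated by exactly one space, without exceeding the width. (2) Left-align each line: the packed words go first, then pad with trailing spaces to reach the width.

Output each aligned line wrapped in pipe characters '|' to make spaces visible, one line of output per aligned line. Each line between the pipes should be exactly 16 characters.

Line 1: ['rice', 'capture', 'my'] (min_width=15, slack=1)
Line 2: ['universe', 'sound'] (min_width=14, slack=2)
Line 3: ['moon', 'orange'] (min_width=11, slack=5)
Line 4: ['importance'] (min_width=10, slack=6)
Line 5: ['bedroom'] (min_width=7, slack=9)
Line 6: ['developer', 'system'] (min_width=16, slack=0)
Line 7: ['architect', 'for'] (min_width=13, slack=3)
Line 8: ['morning', 'who'] (min_width=11, slack=5)

Answer: |rice capture my |
|universe sound  |
|moon orange     |
|importance      |
|bedroom         |
|developer system|
|architect for   |
|morning who     |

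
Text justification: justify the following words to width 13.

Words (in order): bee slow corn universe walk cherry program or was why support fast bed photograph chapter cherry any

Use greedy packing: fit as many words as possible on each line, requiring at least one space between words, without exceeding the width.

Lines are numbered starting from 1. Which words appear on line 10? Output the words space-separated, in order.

Answer: cherry any

Derivation:
Line 1: ['bee', 'slow', 'corn'] (min_width=13, slack=0)
Line 2: ['universe', 'walk'] (min_width=13, slack=0)
Line 3: ['cherry'] (min_width=6, slack=7)
Line 4: ['program', 'or'] (min_width=10, slack=3)
Line 5: ['was', 'why'] (min_width=7, slack=6)
Line 6: ['support', 'fast'] (min_width=12, slack=1)
Line 7: ['bed'] (min_width=3, slack=10)
Line 8: ['photograph'] (min_width=10, slack=3)
Line 9: ['chapter'] (min_width=7, slack=6)
Line 10: ['cherry', 'any'] (min_width=10, slack=3)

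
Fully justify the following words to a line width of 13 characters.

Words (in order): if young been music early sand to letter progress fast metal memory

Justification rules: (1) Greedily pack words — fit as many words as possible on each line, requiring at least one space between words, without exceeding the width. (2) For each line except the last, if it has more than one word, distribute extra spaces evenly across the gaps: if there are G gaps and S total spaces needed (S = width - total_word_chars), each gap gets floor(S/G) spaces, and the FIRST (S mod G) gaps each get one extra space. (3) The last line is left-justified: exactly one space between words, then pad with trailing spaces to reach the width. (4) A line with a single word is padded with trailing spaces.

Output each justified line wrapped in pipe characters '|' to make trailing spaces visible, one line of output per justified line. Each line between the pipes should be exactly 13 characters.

Line 1: ['if', 'young', 'been'] (min_width=13, slack=0)
Line 2: ['music', 'early'] (min_width=11, slack=2)
Line 3: ['sand', 'to'] (min_width=7, slack=6)
Line 4: ['letter'] (min_width=6, slack=7)
Line 5: ['progress', 'fast'] (min_width=13, slack=0)
Line 6: ['metal', 'memory'] (min_width=12, slack=1)

Answer: |if young been|
|music   early|
|sand       to|
|letter       |
|progress fast|
|metal memory |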